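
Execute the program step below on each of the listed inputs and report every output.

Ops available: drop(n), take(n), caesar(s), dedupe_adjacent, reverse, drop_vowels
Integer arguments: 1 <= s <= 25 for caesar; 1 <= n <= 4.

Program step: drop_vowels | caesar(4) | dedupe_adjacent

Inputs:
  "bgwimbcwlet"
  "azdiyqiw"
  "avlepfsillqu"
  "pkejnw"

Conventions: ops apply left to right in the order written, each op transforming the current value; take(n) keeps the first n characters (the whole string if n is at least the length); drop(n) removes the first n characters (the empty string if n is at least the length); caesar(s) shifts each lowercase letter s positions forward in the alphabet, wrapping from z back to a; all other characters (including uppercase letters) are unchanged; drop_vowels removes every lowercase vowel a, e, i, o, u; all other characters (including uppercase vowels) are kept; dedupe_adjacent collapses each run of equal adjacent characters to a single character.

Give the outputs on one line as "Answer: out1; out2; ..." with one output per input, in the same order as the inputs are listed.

"fkaqfgapx"; "dhcua"; "zptjwpu"; "tonra"

Execution, op by op:
  "bgwimbcwlet" -> "bgwmbcwlt" -> "fkaqfgapx" -> "fkaqfgapx"
  "azdiyqiw" -> "zdyqw" -> "dhcua" -> "dhcua"
  "avlepfsillqu" -> "vlpfsllq" -> "zptjwppu" -> "zptjwpu"
  "pkejnw" -> "pkjnw" -> "tonra" -> "tonra"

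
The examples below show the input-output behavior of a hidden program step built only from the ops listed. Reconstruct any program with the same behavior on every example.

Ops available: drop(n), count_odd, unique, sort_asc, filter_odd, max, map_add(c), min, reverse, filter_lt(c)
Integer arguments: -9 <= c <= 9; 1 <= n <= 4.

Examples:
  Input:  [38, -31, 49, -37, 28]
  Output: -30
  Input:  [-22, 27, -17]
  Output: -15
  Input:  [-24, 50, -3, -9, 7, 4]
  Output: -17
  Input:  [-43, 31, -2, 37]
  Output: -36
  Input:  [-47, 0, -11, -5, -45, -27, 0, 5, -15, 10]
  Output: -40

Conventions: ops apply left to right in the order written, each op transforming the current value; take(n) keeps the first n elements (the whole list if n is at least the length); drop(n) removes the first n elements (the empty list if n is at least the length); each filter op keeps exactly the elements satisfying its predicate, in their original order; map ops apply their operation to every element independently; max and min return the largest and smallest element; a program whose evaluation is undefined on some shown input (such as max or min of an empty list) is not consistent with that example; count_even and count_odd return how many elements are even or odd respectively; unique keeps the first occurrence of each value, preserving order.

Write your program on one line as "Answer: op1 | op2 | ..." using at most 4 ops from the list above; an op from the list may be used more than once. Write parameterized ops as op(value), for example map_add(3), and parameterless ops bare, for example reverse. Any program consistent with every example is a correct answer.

reverse | map_add(7) | min

Check, running the answer program on each example:
  [38, -31, 49, -37, 28] -> [28, -37, 49, -31, 38] -> [35, -30, 56, -24, 45] -> -30
  [-22, 27, -17] -> [-17, 27, -22] -> [-10, 34, -15] -> -15
  [-24, 50, -3, -9, 7, 4] -> [4, 7, -9, -3, 50, -24] -> [11, 14, -2, 4, 57, -17] -> -17
  [-43, 31, -2, 37] -> [37, -2, 31, -43] -> [44, 5, 38, -36] -> -36
  [-47, 0, -11, -5, -45, -27, 0, 5, -15, 10] -> [10, -15, 5, 0, -27, -45, -5, -11, 0, -47] -> [17, -8, 12, 7, -20, -38, 2, -4, 7, -40] -> -40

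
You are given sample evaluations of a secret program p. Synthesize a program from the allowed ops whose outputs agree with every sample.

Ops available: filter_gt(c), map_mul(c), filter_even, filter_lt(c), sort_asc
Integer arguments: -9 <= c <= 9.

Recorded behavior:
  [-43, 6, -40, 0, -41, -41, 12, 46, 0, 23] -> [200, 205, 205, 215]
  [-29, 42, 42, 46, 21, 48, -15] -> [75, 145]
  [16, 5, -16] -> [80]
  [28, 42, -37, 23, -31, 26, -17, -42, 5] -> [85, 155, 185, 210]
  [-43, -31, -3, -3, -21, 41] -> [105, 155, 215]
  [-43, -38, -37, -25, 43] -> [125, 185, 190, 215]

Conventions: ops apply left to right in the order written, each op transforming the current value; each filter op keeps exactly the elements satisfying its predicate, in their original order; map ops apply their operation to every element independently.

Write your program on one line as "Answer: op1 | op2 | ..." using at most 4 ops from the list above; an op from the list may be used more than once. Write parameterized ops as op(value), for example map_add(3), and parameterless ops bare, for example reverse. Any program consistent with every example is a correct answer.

filter_lt(-4) | sort_asc | map_mul(-5) | sort_asc

Check, running the answer program on each example:
  [-43, 6, -40, 0, -41, -41, 12, 46, 0, 23] -> [-43, -40, -41, -41] -> [-43, -41, -41, -40] -> [215, 205, 205, 200] -> [200, 205, 205, 215]
  [-29, 42, 42, 46, 21, 48, -15] -> [-29, -15] -> [-29, -15] -> [145, 75] -> [75, 145]
  [16, 5, -16] -> [-16] -> [-16] -> [80] -> [80]
  [28, 42, -37, 23, -31, 26, -17, -42, 5] -> [-37, -31, -17, -42] -> [-42, -37, -31, -17] -> [210, 185, 155, 85] -> [85, 155, 185, 210]
  [-43, -31, -3, -3, -21, 41] -> [-43, -31, -21] -> [-43, -31, -21] -> [215, 155, 105] -> [105, 155, 215]
  [-43, -38, -37, -25, 43] -> [-43, -38, -37, -25] -> [-43, -38, -37, -25] -> [215, 190, 185, 125] -> [125, 185, 190, 215]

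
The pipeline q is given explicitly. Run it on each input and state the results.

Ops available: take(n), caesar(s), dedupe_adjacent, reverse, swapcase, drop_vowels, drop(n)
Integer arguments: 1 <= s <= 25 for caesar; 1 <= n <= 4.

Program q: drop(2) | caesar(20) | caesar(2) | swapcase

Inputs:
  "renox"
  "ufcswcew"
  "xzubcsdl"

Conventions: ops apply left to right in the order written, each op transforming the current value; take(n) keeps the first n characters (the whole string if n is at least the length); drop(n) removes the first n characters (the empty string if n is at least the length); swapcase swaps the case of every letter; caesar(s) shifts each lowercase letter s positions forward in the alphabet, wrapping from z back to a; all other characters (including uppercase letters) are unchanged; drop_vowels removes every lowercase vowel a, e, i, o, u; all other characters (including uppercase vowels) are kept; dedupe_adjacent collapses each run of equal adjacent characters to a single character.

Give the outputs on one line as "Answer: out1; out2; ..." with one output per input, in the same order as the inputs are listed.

Execution, op by op:
  "renox" -> "nox" -> "hir" -> "jkt" -> "JKT"
  "ufcswcew" -> "cswcew" -> "wmqwyq" -> "yosyas" -> "YOSYAS"
  "xzubcsdl" -> "ubcsdl" -> "ovwmxf" -> "qxyozh" -> "QXYOZH"

"JKT"; "YOSYAS"; "QXYOZH"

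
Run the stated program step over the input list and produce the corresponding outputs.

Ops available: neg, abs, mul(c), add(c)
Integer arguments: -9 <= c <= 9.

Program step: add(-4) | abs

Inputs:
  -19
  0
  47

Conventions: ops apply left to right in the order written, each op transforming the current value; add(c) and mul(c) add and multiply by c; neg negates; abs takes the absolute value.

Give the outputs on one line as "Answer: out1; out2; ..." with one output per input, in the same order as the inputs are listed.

Execution, op by op:
  -19 -> -23 -> 23
  0 -> -4 -> 4
  47 -> 43 -> 43

23; 4; 43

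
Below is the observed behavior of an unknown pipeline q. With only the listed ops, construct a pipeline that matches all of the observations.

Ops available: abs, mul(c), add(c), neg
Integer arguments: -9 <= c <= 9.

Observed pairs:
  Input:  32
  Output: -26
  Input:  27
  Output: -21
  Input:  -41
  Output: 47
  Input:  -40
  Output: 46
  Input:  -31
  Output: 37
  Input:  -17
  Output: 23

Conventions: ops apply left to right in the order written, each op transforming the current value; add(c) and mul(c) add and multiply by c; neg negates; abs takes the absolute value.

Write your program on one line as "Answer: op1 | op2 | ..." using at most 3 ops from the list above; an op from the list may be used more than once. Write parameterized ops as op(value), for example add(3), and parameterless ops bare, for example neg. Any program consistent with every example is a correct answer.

add(1) | add(-7) | neg

Check, running the answer program on each example:
  32 -> 33 -> 26 -> -26
  27 -> 28 -> 21 -> -21
  -41 -> -40 -> -47 -> 47
  -40 -> -39 -> -46 -> 46
  -31 -> -30 -> -37 -> 37
  -17 -> -16 -> -23 -> 23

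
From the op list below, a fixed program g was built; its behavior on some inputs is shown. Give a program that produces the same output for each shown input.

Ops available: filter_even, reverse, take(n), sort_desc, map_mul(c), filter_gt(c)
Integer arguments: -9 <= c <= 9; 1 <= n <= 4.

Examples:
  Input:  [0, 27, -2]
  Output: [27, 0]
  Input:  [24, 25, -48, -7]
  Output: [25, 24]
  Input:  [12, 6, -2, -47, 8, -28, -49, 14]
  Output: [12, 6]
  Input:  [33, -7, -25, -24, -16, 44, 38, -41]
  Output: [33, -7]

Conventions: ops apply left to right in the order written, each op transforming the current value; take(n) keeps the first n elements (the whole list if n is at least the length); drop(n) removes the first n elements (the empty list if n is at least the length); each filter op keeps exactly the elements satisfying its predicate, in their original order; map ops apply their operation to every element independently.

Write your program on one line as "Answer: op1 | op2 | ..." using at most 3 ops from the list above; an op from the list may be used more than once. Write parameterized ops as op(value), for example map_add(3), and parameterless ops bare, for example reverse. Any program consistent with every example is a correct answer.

take(2) | sort_desc

Check, running the answer program on each example:
  [0, 27, -2] -> [0, 27] -> [27, 0]
  [24, 25, -48, -7] -> [24, 25] -> [25, 24]
  [12, 6, -2, -47, 8, -28, -49, 14] -> [12, 6] -> [12, 6]
  [33, -7, -25, -24, -16, 44, 38, -41] -> [33, -7] -> [33, -7]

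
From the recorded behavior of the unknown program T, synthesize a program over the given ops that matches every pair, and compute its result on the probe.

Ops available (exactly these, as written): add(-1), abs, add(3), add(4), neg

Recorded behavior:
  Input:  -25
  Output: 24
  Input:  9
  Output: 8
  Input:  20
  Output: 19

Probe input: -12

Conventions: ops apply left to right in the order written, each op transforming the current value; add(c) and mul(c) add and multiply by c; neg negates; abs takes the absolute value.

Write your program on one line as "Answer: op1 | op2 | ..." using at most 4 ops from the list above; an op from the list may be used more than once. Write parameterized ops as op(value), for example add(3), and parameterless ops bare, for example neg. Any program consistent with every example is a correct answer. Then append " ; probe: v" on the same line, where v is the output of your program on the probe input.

neg | abs | add(-1) ; probe: 11

Check, running the answer program on each example:
  -25 -> 25 -> 25 -> 24
  9 -> -9 -> 9 -> 8
  20 -> -20 -> 20 -> 19
  probe: -12 -> 12 -> 12 -> 11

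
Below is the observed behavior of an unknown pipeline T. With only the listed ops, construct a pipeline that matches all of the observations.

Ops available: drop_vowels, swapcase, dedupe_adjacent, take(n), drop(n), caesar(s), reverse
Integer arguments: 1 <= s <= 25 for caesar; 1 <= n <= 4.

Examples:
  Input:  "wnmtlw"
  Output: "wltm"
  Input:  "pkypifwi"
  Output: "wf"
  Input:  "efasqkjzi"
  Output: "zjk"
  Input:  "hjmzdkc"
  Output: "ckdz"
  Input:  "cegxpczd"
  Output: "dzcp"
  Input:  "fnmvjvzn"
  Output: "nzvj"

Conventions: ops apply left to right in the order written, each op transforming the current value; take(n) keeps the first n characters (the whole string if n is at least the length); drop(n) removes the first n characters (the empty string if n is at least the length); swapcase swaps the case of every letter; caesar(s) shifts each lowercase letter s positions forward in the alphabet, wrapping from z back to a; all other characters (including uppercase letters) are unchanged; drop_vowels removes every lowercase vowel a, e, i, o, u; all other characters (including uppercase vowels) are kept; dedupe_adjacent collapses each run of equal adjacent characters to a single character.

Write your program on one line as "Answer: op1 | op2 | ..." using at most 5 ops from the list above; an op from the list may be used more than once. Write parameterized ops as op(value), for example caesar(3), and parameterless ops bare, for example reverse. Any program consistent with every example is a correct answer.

reverse | take(4) | reverse | drop_vowels | reverse

Check, running the answer program on each example:
  "wnmtlw" -> "wltmnw" -> "wltm" -> "mtlw" -> "mtlw" -> "wltm"
  "pkypifwi" -> "iwfipykp" -> "iwfi" -> "ifwi" -> "fw" -> "wf"
  "efasqkjzi" -> "izjkqsafe" -> "izjk" -> "kjzi" -> "kjz" -> "zjk"
  "hjmzdkc" -> "ckdzmjh" -> "ckdz" -> "zdkc" -> "zdkc" -> "ckdz"
  "cegxpczd" -> "dzcpxgec" -> "dzcp" -> "pczd" -> "pczd" -> "dzcp"
  "fnmvjvzn" -> "nzvjvmnf" -> "nzvj" -> "jvzn" -> "jvzn" -> "nzvj"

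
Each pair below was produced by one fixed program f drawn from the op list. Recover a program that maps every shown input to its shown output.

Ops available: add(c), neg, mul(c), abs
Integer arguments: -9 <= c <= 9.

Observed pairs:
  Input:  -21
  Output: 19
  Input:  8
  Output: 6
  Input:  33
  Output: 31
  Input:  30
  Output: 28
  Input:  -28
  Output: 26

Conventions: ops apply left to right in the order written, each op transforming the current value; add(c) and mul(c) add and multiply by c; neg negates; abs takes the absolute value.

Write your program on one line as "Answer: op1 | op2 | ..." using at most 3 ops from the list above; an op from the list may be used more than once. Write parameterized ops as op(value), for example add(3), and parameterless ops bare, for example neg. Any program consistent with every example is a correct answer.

abs | add(-1) | add(-1)

Check, running the answer program on each example:
  -21 -> 21 -> 20 -> 19
  8 -> 8 -> 7 -> 6
  33 -> 33 -> 32 -> 31
  30 -> 30 -> 29 -> 28
  -28 -> 28 -> 27 -> 26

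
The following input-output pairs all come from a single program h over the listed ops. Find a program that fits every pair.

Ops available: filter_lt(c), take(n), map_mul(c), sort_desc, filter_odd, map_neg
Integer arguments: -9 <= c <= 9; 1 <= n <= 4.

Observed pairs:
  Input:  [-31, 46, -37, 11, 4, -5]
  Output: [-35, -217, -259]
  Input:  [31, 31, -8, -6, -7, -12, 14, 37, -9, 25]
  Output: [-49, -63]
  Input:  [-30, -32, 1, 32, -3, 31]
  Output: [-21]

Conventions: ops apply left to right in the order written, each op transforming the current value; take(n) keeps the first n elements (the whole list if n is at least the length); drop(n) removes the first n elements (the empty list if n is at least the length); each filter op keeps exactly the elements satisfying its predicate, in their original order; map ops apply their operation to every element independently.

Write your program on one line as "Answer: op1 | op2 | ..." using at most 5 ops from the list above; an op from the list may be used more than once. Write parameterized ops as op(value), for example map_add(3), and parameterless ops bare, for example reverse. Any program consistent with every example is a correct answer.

sort_desc | map_mul(-1) | map_mul(-7) | filter_odd | filter_lt(-7)

Check, running the answer program on each example:
  [-31, 46, -37, 11, 4, -5] -> [46, 11, 4, -5, -31, -37] -> [-46, -11, -4, 5, 31, 37] -> [322, 77, 28, -35, -217, -259] -> [77, -35, -217, -259] -> [-35, -217, -259]
  [31, 31, -8, -6, -7, -12, 14, 37, -9, 25] -> [37, 31, 31, 25, 14, -6, -7, -8, -9, -12] -> [-37, -31, -31, -25, -14, 6, 7, 8, 9, 12] -> [259, 217, 217, 175, 98, -42, -49, -56, -63, -84] -> [259, 217, 217, 175, -49, -63] -> [-49, -63]
  [-30, -32, 1, 32, -3, 31] -> [32, 31, 1, -3, -30, -32] -> [-32, -31, -1, 3, 30, 32] -> [224, 217, 7, -21, -210, -224] -> [217, 7, -21] -> [-21]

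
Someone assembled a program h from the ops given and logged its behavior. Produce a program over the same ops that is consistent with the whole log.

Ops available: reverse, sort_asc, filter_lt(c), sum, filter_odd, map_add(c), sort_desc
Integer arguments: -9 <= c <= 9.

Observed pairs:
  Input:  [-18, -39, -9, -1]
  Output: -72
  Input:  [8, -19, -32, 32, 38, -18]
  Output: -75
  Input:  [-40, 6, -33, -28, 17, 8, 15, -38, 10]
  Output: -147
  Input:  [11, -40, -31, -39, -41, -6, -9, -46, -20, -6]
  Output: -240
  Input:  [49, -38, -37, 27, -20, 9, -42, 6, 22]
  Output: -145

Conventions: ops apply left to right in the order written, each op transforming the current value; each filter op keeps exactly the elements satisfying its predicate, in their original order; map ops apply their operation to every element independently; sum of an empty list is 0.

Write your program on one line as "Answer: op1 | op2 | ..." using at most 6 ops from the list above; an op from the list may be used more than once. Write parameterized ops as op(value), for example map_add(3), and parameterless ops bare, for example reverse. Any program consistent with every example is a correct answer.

filter_lt(-6) | map_add(-5) | map_add(3) | reverse | sum

Check, running the answer program on each example:
  [-18, -39, -9, -1] -> [-18, -39, -9] -> [-23, -44, -14] -> [-20, -41, -11] -> [-11, -41, -20] -> -72
  [8, -19, -32, 32, 38, -18] -> [-19, -32, -18] -> [-24, -37, -23] -> [-21, -34, -20] -> [-20, -34, -21] -> -75
  [-40, 6, -33, -28, 17, 8, 15, -38, 10] -> [-40, -33, -28, -38] -> [-45, -38, -33, -43] -> [-42, -35, -30, -40] -> [-40, -30, -35, -42] -> -147
  [11, -40, -31, -39, -41, -6, -9, -46, -20, -6] -> [-40, -31, -39, -41, -9, -46, -20] -> [-45, -36, -44, -46, -14, -51, -25] -> [-42, -33, -41, -43, -11, -48, -22] -> [-22, -48, -11, -43, -41, -33, -42] -> -240
  [49, -38, -37, 27, -20, 9, -42, 6, 22] -> [-38, -37, -20, -42] -> [-43, -42, -25, -47] -> [-40, -39, -22, -44] -> [-44, -22, -39, -40] -> -145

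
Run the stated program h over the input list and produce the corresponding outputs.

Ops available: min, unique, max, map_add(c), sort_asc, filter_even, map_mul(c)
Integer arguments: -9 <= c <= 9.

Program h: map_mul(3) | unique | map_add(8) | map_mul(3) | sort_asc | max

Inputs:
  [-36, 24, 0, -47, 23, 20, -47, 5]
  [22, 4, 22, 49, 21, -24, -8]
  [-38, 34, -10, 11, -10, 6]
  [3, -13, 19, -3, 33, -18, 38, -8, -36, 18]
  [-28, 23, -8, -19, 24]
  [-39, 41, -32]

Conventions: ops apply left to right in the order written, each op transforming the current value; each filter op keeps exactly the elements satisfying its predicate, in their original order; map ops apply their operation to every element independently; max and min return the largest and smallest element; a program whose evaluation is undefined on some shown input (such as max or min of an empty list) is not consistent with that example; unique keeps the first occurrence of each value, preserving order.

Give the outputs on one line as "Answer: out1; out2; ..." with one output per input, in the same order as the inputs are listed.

Execution, op by op:
  [-36, 24, 0, -47, 23, 20, -47, 5] -> [-108, 72, 0, -141, 69, 60, -141, 15] -> [-108, 72, 0, -141, 69, 60, 15] -> [-100, 80, 8, -133, 77, 68, 23] -> [-300, 240, 24, -399, 231, 204, 69] -> [-399, -300, 24, 69, 204, 231, 240] -> 240
  [22, 4, 22, 49, 21, -24, -8] -> [66, 12, 66, 147, 63, -72, -24] -> [66, 12, 147, 63, -72, -24] -> [74, 20, 155, 71, -64, -16] -> [222, 60, 465, 213, -192, -48] -> [-192, -48, 60, 213, 222, 465] -> 465
  [-38, 34, -10, 11, -10, 6] -> [-114, 102, -30, 33, -30, 18] -> [-114, 102, -30, 33, 18] -> [-106, 110, -22, 41, 26] -> [-318, 330, -66, 123, 78] -> [-318, -66, 78, 123, 330] -> 330
  [3, -13, 19, -3, 33, -18, 38, -8, -36, 18] -> [9, -39, 57, -9, 99, -54, 114, -24, -108, 54] -> [9, -39, 57, -9, 99, -54, 114, -24, -108, 54] -> [17, -31, 65, -1, 107, -46, 122, -16, -100, 62] -> [51, -93, 195, -3, 321, -138, 366, -48, -300, 186] -> [-300, -138, -93, -48, -3, 51, 186, 195, 321, 366] -> 366
  [-28, 23, -8, -19, 24] -> [-84, 69, -24, -57, 72] -> [-84, 69, -24, -57, 72] -> [-76, 77, -16, -49, 80] -> [-228, 231, -48, -147, 240] -> [-228, -147, -48, 231, 240] -> 240
  [-39, 41, -32] -> [-117, 123, -96] -> [-117, 123, -96] -> [-109, 131, -88] -> [-327, 393, -264] -> [-327, -264, 393] -> 393

240; 465; 330; 366; 240; 393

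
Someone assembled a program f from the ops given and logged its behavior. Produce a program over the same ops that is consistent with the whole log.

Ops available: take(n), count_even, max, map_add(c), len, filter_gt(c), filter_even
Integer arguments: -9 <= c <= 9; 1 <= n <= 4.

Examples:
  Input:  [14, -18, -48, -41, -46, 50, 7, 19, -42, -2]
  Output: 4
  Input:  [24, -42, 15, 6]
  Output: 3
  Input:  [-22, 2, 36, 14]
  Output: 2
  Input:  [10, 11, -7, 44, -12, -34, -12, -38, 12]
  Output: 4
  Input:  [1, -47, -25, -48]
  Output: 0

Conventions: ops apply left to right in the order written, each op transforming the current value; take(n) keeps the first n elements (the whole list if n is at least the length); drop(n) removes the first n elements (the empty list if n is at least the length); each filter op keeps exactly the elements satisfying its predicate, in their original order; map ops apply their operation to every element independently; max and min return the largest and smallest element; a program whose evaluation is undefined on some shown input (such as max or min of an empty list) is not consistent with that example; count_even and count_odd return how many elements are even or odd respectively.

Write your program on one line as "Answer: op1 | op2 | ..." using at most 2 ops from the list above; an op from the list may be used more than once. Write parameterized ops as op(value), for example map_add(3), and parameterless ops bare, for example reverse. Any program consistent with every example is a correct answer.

filter_gt(4) | len

Check, running the answer program on each example:
  [14, -18, -48, -41, -46, 50, 7, 19, -42, -2] -> [14, 50, 7, 19] -> 4
  [24, -42, 15, 6] -> [24, 15, 6] -> 3
  [-22, 2, 36, 14] -> [36, 14] -> 2
  [10, 11, -7, 44, -12, -34, -12, -38, 12] -> [10, 11, 44, 12] -> 4
  [1, -47, -25, -48] -> [] -> 0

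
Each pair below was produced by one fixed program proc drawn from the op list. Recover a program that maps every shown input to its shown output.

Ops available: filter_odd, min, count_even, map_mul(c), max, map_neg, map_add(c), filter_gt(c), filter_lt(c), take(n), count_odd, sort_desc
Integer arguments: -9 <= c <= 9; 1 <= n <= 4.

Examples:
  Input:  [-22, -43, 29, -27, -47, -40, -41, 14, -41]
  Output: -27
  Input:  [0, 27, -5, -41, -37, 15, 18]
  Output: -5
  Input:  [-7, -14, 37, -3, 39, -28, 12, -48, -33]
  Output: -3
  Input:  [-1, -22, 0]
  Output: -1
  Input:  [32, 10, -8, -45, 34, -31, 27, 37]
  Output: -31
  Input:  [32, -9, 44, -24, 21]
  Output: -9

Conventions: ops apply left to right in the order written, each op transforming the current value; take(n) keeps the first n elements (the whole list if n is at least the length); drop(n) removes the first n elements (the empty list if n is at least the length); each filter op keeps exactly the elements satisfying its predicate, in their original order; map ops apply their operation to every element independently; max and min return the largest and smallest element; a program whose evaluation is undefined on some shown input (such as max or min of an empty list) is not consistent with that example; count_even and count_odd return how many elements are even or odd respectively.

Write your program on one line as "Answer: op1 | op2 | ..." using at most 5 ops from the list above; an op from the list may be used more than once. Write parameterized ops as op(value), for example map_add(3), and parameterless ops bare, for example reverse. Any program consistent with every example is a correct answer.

filter_odd | sort_desc | filter_lt(8) | max

Check, running the answer program on each example:
  [-22, -43, 29, -27, -47, -40, -41, 14, -41] -> [-43, 29, -27, -47, -41, -41] -> [29, -27, -41, -41, -43, -47] -> [-27, -41, -41, -43, -47] -> -27
  [0, 27, -5, -41, -37, 15, 18] -> [27, -5, -41, -37, 15] -> [27, 15, -5, -37, -41] -> [-5, -37, -41] -> -5
  [-7, -14, 37, -3, 39, -28, 12, -48, -33] -> [-7, 37, -3, 39, -33] -> [39, 37, -3, -7, -33] -> [-3, -7, -33] -> -3
  [-1, -22, 0] -> [-1] -> [-1] -> [-1] -> -1
  [32, 10, -8, -45, 34, -31, 27, 37] -> [-45, -31, 27, 37] -> [37, 27, -31, -45] -> [-31, -45] -> -31
  [32, -9, 44, -24, 21] -> [-9, 21] -> [21, -9] -> [-9] -> -9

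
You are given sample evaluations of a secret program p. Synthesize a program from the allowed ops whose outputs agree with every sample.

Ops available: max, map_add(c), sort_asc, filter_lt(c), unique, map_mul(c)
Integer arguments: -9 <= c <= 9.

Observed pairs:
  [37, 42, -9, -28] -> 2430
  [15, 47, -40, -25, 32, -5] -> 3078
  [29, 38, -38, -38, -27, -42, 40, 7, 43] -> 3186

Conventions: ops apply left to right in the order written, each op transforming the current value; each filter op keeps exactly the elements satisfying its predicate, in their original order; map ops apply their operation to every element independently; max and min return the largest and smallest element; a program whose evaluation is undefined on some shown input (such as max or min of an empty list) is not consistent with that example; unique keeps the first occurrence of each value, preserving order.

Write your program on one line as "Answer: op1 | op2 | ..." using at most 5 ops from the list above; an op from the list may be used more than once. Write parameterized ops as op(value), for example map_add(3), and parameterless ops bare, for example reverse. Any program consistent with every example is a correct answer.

map_add(-8) | map_add(-9) | map_mul(9) | map_mul(-6) | max

Check, running the answer program on each example:
  [37, 42, -9, -28] -> [29, 34, -17, -36] -> [20, 25, -26, -45] -> [180, 225, -234, -405] -> [-1080, -1350, 1404, 2430] -> 2430
  [15, 47, -40, -25, 32, -5] -> [7, 39, -48, -33, 24, -13] -> [-2, 30, -57, -42, 15, -22] -> [-18, 270, -513, -378, 135, -198] -> [108, -1620, 3078, 2268, -810, 1188] -> 3078
  [29, 38, -38, -38, -27, -42, 40, 7, 43] -> [21, 30, -46, -46, -35, -50, 32, -1, 35] -> [12, 21, -55, -55, -44, -59, 23, -10, 26] -> [108, 189, -495, -495, -396, -531, 207, -90, 234] -> [-648, -1134, 2970, 2970, 2376, 3186, -1242, 540, -1404] -> 3186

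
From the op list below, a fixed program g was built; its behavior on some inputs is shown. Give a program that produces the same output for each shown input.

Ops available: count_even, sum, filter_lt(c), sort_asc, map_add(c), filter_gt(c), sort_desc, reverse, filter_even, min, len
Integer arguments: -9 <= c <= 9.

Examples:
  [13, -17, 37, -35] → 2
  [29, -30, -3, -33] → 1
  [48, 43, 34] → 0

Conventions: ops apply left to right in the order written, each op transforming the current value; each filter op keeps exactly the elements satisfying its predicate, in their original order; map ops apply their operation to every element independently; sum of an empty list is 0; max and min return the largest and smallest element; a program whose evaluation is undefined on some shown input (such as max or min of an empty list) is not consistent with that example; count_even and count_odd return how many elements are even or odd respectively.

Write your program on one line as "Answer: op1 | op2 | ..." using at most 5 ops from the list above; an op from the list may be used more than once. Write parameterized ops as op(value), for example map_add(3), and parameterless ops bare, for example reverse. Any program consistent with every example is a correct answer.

filter_lt(-8) | reverse | map_add(-3) | count_even

Check, running the answer program on each example:
  [13, -17, 37, -35] -> [-17, -35] -> [-35, -17] -> [-38, -20] -> 2
  [29, -30, -3, -33] -> [-30, -33] -> [-33, -30] -> [-36, -33] -> 1
  [48, 43, 34] -> [] -> [] -> [] -> 0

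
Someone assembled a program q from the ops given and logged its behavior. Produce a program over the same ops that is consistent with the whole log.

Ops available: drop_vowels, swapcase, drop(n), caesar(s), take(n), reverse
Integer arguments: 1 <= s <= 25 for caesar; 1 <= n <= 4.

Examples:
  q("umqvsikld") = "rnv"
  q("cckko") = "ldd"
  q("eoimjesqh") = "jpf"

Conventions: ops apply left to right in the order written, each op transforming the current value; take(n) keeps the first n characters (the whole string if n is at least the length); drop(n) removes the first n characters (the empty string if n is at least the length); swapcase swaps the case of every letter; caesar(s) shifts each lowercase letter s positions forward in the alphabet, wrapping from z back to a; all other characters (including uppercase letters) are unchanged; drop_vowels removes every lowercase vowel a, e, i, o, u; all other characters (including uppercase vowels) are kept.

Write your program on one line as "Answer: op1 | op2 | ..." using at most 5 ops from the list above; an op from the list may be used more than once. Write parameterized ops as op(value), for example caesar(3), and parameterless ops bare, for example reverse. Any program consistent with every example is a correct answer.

take(4) | reverse | caesar(1) | drop(1)

Check, running the answer program on each example:
  "umqvsikld" -> "umqv" -> "vqmu" -> "wrnv" -> "rnv"
  "cckko" -> "cckk" -> "kkcc" -> "lldd" -> "ldd"
  "eoimjesqh" -> "eoim" -> "mioe" -> "njpf" -> "jpf"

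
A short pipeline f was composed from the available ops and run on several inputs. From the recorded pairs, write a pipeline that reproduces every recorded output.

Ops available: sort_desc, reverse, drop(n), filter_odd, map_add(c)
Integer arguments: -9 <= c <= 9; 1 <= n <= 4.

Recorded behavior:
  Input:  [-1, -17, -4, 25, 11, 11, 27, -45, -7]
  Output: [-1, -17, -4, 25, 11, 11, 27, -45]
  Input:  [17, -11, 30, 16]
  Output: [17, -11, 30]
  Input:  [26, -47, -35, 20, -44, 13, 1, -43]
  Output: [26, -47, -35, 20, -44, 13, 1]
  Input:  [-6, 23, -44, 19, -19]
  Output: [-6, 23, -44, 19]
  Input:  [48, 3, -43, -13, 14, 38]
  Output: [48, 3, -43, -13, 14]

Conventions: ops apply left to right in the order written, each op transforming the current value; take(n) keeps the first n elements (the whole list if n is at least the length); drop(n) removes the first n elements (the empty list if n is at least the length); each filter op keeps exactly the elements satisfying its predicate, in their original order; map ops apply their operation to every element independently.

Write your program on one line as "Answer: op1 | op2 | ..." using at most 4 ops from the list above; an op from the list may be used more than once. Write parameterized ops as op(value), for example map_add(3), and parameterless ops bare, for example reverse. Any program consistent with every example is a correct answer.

reverse | drop(1) | reverse

Check, running the answer program on each example:
  [-1, -17, -4, 25, 11, 11, 27, -45, -7] -> [-7, -45, 27, 11, 11, 25, -4, -17, -1] -> [-45, 27, 11, 11, 25, -4, -17, -1] -> [-1, -17, -4, 25, 11, 11, 27, -45]
  [17, -11, 30, 16] -> [16, 30, -11, 17] -> [30, -11, 17] -> [17, -11, 30]
  [26, -47, -35, 20, -44, 13, 1, -43] -> [-43, 1, 13, -44, 20, -35, -47, 26] -> [1, 13, -44, 20, -35, -47, 26] -> [26, -47, -35, 20, -44, 13, 1]
  [-6, 23, -44, 19, -19] -> [-19, 19, -44, 23, -6] -> [19, -44, 23, -6] -> [-6, 23, -44, 19]
  [48, 3, -43, -13, 14, 38] -> [38, 14, -13, -43, 3, 48] -> [14, -13, -43, 3, 48] -> [48, 3, -43, -13, 14]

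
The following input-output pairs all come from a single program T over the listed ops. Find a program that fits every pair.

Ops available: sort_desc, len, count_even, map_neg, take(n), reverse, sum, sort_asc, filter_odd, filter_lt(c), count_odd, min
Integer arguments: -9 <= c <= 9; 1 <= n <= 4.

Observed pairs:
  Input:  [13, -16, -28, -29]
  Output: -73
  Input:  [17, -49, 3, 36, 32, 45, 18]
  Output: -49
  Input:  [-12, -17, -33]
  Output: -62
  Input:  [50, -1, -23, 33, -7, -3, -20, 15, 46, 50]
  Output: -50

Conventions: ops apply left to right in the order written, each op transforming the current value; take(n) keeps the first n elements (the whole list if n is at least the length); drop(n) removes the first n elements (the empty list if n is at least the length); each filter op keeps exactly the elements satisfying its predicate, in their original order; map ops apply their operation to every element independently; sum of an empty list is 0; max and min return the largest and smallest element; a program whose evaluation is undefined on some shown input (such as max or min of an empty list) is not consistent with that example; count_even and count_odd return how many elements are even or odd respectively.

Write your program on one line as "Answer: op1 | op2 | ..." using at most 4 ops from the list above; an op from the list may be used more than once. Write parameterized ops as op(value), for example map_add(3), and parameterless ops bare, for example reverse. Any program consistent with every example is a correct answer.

filter_lt(-6) | reverse | sort_asc | sum

Check, running the answer program on each example:
  [13, -16, -28, -29] -> [-16, -28, -29] -> [-29, -28, -16] -> [-29, -28, -16] -> -73
  [17, -49, 3, 36, 32, 45, 18] -> [-49] -> [-49] -> [-49] -> -49
  [-12, -17, -33] -> [-12, -17, -33] -> [-33, -17, -12] -> [-33, -17, -12] -> -62
  [50, -1, -23, 33, -7, -3, -20, 15, 46, 50] -> [-23, -7, -20] -> [-20, -7, -23] -> [-23, -20, -7] -> -50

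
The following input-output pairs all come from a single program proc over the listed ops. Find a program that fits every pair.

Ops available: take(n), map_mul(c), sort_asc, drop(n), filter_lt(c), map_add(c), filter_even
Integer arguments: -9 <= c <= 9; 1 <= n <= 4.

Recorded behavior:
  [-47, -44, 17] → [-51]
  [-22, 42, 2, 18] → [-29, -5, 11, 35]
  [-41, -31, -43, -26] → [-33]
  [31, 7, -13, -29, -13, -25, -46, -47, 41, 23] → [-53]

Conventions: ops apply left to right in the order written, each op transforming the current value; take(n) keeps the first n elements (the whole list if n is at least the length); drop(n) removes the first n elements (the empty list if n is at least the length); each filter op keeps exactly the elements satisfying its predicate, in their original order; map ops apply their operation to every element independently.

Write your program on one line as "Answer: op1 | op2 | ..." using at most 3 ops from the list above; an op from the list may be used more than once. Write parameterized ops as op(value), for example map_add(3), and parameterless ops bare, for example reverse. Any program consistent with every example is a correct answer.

sort_asc | filter_even | map_add(-7)

Check, running the answer program on each example:
  [-47, -44, 17] -> [-47, -44, 17] -> [-44] -> [-51]
  [-22, 42, 2, 18] -> [-22, 2, 18, 42] -> [-22, 2, 18, 42] -> [-29, -5, 11, 35]
  [-41, -31, -43, -26] -> [-43, -41, -31, -26] -> [-26] -> [-33]
  [31, 7, -13, -29, -13, -25, -46, -47, 41, 23] -> [-47, -46, -29, -25, -13, -13, 7, 23, 31, 41] -> [-46] -> [-53]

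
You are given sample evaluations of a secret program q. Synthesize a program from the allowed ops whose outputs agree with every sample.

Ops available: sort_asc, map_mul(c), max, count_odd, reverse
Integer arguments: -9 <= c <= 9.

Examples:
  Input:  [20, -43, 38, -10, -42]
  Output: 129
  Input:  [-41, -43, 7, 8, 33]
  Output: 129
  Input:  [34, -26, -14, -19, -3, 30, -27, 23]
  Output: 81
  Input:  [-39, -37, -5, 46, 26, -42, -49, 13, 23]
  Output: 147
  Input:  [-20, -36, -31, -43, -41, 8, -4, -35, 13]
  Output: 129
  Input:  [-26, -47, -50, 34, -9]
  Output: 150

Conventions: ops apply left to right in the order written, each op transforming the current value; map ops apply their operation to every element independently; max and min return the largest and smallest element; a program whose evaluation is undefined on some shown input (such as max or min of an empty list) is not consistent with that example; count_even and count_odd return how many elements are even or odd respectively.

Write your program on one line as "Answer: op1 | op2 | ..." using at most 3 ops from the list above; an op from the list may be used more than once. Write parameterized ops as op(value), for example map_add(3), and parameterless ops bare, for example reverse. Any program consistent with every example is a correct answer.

map_mul(-3) | sort_asc | max

Check, running the answer program on each example:
  [20, -43, 38, -10, -42] -> [-60, 129, -114, 30, 126] -> [-114, -60, 30, 126, 129] -> 129
  [-41, -43, 7, 8, 33] -> [123, 129, -21, -24, -99] -> [-99, -24, -21, 123, 129] -> 129
  [34, -26, -14, -19, -3, 30, -27, 23] -> [-102, 78, 42, 57, 9, -90, 81, -69] -> [-102, -90, -69, 9, 42, 57, 78, 81] -> 81
  [-39, -37, -5, 46, 26, -42, -49, 13, 23] -> [117, 111, 15, -138, -78, 126, 147, -39, -69] -> [-138, -78, -69, -39, 15, 111, 117, 126, 147] -> 147
  [-20, -36, -31, -43, -41, 8, -4, -35, 13] -> [60, 108, 93, 129, 123, -24, 12, 105, -39] -> [-39, -24, 12, 60, 93, 105, 108, 123, 129] -> 129
  [-26, -47, -50, 34, -9] -> [78, 141, 150, -102, 27] -> [-102, 27, 78, 141, 150] -> 150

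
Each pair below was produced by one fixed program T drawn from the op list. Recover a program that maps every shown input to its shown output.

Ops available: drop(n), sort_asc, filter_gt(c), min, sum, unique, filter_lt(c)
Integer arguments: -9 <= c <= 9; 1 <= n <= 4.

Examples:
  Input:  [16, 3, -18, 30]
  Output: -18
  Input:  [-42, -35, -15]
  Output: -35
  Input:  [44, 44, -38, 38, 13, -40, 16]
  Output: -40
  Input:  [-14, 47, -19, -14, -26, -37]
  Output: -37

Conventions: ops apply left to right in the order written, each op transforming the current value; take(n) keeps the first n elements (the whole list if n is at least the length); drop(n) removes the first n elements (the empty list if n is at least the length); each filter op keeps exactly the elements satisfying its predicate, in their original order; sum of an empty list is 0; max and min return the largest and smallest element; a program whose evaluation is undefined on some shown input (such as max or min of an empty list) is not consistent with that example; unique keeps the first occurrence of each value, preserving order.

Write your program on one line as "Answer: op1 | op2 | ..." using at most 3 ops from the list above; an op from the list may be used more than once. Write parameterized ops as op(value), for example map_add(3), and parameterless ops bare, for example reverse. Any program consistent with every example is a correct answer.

drop(1) | min

Check, running the answer program on each example:
  [16, 3, -18, 30] -> [3, -18, 30] -> -18
  [-42, -35, -15] -> [-35, -15] -> -35
  [44, 44, -38, 38, 13, -40, 16] -> [44, -38, 38, 13, -40, 16] -> -40
  [-14, 47, -19, -14, -26, -37] -> [47, -19, -14, -26, -37] -> -37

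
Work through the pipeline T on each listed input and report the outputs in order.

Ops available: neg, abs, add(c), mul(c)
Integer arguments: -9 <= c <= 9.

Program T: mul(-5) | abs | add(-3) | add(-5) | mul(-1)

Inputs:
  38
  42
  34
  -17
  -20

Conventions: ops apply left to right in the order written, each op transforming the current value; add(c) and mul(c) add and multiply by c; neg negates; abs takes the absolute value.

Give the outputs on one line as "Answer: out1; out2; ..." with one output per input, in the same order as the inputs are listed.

Execution, op by op:
  38 -> -190 -> 190 -> 187 -> 182 -> -182
  42 -> -210 -> 210 -> 207 -> 202 -> -202
  34 -> -170 -> 170 -> 167 -> 162 -> -162
  -17 -> 85 -> 85 -> 82 -> 77 -> -77
  -20 -> 100 -> 100 -> 97 -> 92 -> -92

-182; -202; -162; -77; -92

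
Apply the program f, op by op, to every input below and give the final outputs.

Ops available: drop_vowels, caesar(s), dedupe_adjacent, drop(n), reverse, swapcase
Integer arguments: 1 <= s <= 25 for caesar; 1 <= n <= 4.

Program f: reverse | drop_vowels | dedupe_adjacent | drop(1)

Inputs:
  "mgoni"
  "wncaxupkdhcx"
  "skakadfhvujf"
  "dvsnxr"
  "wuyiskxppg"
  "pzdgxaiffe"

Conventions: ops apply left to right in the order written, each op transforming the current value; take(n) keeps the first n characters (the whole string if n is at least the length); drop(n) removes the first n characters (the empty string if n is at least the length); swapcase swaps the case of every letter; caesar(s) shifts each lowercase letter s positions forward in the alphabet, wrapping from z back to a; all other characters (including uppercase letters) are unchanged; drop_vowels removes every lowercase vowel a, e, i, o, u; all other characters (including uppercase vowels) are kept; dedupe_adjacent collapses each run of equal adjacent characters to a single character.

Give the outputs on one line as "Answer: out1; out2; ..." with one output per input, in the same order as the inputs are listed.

"gm"; "chdkpxcnw"; "jvhfdks"; "xnsvd"; "pxksyw"; "xgdzp"

Execution, op by op:
  "mgoni" -> "inogm" -> "ngm" -> "ngm" -> "gm"
  "wncaxupkdhcx" -> "xchdkpuxacnw" -> "xchdkpxcnw" -> "xchdkpxcnw" -> "chdkpxcnw"
  "skakadfhvujf" -> "fjuvhfdakaks" -> "fjvhfdkks" -> "fjvhfdks" -> "jvhfdks"
  "dvsnxr" -> "rxnsvd" -> "rxnsvd" -> "rxnsvd" -> "xnsvd"
  "wuyiskxppg" -> "gppxksiyuw" -> "gppxksyw" -> "gpxksyw" -> "pxksyw"
  "pzdgxaiffe" -> "effiaxgdzp" -> "ffxgdzp" -> "fxgdzp" -> "xgdzp"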